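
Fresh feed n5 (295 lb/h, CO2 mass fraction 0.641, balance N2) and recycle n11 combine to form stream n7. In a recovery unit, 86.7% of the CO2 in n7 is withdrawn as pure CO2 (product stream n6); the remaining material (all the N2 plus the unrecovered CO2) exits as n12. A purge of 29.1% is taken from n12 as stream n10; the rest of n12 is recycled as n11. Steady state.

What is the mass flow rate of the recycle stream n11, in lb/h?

N2 enters only via n5 and leaves only via the purge: 295×0.359 = 0.291×(N2 in n12), and the recovery unit passes all N2, so N2 in n7 = N2 in n12 = 363.93 lb/h.
CO2 in n7: m_A = 295×0.641 + (1−0.291)·(1−0.867)·m_A, so m_A = 189.09/0.9057 = 208.78 lb/h.
n12 = (1−0.867)×208.78 + 363.93 = 391.7 lb/h.
Recycle n11 = (1−0.291)×391.7 = 277.72 lb/h.

277.7 lb/h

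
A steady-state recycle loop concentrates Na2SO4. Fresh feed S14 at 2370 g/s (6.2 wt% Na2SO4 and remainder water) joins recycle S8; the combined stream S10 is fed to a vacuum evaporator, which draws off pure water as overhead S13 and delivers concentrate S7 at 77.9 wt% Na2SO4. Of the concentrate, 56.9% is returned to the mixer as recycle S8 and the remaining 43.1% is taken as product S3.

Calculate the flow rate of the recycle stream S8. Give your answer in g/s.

Overall Na2SO4 balance (none leaves overhead): Na2SO4 in fresh feed = Na2SO4 in product, i.e. 2370×0.062 = (1−0.569)·S7·0.779.
S7 = 146.94/(0.779×0.431) = 437.65 g/s.
Recycle S8 = 0.569×437.65 = 249.02 g/s.

249 g/s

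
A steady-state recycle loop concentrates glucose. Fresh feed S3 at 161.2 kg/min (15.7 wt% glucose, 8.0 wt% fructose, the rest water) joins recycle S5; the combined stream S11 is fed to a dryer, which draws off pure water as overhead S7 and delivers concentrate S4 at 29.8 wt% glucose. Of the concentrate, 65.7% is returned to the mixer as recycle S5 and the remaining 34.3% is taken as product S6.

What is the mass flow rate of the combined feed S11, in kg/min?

323.9 kg/min

Overall glucose balance (none leaves overhead): glucose in fresh feed = glucose in product, i.e. 161.2×0.157 = (1−0.657)·S4·0.298.
S4 = 25.308/(0.298×0.343) = 247.6 kg/min.
Recycle S5 = 0.657×247.6 = 162.67 kg/min.
Combined feed S11 = 161.2 + 162.67 = 323.87 kg/min.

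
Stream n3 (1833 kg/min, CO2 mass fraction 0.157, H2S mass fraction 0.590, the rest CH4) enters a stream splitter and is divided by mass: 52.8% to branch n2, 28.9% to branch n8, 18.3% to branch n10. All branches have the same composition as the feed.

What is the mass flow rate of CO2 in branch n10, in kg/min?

52.66 kg/min

Branch n10 total = 0.183×1833 = 335.44 kg/min.
CO2 in n10 = 0.157×335.44 = 52.664 kg/min.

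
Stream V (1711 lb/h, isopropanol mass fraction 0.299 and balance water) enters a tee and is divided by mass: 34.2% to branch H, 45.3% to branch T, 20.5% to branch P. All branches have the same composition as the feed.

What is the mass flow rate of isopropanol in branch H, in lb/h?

175 lb/h

Branch H total = 0.342×1711 = 585.16 lb/h.
isopropanol in H = 0.299×585.16 = 174.96 lb/h.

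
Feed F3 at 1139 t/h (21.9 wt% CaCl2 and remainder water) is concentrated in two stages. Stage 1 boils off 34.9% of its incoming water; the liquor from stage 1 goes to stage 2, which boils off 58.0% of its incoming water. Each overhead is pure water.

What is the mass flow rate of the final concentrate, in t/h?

492.7 t/h

water in feed = 1139×0.781 = 889.56 t/h.
After stage 1: water left = (1−0.349)×889.56 = 579.1; stream total = 828.54 t/h.
After stage 2: water left = (1−0.580)×579.1 = 243.22; final concentrate = 492.66 t/h.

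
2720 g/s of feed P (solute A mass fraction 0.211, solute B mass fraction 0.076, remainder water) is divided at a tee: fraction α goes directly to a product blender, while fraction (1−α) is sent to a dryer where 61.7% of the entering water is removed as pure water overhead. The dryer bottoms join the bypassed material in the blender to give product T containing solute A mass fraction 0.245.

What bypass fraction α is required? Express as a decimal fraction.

0.685

All 2720×0.211 = 573.92 g/s of solute A reaches T, so T = 573.92/0.245 = 2342.5 g/s and vapour = 377.47 g/s.
The evaporator receives (1−α)·2720 of feed at 0.713 water and removes 0.617 of that water:
0.617×0.713×(1−α)×2720 = 377.47
(1−α) = 377.47/1196.6 = 0.3155;  α = 0.6845.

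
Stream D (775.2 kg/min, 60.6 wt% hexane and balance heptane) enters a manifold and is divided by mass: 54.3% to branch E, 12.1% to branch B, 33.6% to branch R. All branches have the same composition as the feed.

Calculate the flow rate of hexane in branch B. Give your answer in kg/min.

56.84 kg/min

Branch B total = 0.121×775.2 = 93.799 kg/min.
hexane in B = 0.606×93.799 = 56.842 kg/min.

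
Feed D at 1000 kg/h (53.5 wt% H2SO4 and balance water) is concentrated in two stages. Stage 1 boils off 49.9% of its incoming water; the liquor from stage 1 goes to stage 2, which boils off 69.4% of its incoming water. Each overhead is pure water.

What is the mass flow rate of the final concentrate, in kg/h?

606.3 kg/h

water in feed = 1000×0.465 = 465 kg/h.
After stage 1: water left = (1−0.499)×465 = 232.97; stream total = 767.97 kg/h.
After stage 2: water left = (1−0.694)×232.97 = 71.287; final concentrate = 606.29 kg/h.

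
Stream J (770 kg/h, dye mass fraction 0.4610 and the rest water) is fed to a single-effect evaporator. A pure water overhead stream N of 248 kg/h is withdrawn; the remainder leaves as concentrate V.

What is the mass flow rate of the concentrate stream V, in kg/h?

Concentrate = 770 − 248 = 522 kg/h.

522 kg/h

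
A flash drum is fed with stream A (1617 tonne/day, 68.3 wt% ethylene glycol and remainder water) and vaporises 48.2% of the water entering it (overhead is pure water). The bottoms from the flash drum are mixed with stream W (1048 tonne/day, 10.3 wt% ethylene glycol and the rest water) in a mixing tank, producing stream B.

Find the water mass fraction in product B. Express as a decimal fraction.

0.4986

Vapour removed = 0.482×0.317×1617 = 247.07 tonne/day; concentrate = 1369.9 tonne/day.
water reaching the mixer = 265.52 (from concentrate) + 1048×0.897 = 1205.6 tonne/day.
Product flow = 1369.9 + 1048 = 2417.9 tonne/day; water fraction = 0.4986.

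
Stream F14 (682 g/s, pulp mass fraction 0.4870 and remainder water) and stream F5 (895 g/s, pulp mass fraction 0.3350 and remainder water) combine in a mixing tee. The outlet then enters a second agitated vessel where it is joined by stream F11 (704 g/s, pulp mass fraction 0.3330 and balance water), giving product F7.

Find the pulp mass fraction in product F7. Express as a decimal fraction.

0.3798

Overall, product flow = 2281 g/s.
pulp in = 682×0.487 + 895×0.335 + 704×0.333 = 866.39 g/s.
pulp fraction in F7 = 0.3798.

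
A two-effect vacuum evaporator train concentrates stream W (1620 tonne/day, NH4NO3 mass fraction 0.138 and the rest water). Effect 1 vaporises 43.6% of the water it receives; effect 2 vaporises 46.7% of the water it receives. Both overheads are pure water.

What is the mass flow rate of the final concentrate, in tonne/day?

643.3 tonne/day

water in feed = 1620×0.862 = 1396.4 tonne/day.
After stage 1: water left = (1−0.436)×1396.4 = 787.59; stream total = 1011.2 tonne/day.
After stage 2: water left = (1−0.467)×787.59 = 419.79; final concentrate = 643.35 tonne/day.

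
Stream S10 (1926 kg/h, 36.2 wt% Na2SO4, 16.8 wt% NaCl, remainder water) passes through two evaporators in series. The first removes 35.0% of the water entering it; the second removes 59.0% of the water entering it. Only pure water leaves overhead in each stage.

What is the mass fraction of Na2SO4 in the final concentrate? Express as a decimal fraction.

0.552

water in feed = 1926×0.470 = 905.22 kg/h.
After stage 1: water left = (1−0.350)×905.22 = 588.39; stream total = 1609.2 kg/h.
After stage 2: water left = (1−0.590)×588.39 = 241.24; final concentrate = 1262 kg/h.
Na2SO4 fraction = 697.21/1262 = 0.552.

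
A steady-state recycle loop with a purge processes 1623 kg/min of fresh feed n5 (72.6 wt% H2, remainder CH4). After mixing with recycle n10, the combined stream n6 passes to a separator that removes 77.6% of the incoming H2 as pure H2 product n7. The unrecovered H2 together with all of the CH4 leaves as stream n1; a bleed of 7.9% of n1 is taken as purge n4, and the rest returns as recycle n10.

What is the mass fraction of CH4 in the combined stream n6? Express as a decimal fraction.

CH4 enters only via n5 and leaves only via the purge: 1623×0.274 = 0.079×(CH4 in n1), and the separator passes all CH4, so CH4 in n6 = CH4 in n1 = 5629.1 kg/min.
H2 in n6: m_A = 1623×0.726 + (1−0.079)·(1−0.776)·m_A, so m_A = 1178.3/0.7937 = 1484.6 kg/min.
n6 = 1484.6 + 5629.1 = 7113.7 kg/min.
CH4 fraction in n6 = 5629.1/7113.7 = 0.791.

0.791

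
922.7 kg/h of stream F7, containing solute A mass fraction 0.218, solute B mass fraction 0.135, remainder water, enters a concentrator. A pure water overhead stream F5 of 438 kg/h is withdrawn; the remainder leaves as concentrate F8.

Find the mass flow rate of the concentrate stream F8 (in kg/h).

Concentrate = 922.7 − 438 = 484.7 kg/h.

484.7 kg/h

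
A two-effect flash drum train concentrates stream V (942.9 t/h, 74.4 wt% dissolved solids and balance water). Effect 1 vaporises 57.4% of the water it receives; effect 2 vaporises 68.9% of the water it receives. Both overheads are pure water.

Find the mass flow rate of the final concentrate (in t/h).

water in feed = 942.9×0.256 = 241.38 t/h.
After stage 1: water left = (1−0.574)×241.38 = 102.83; stream total = 804.35 t/h.
After stage 2: water left = (1−0.689)×102.83 = 31.98; final concentrate = 733.5 t/h.

733.5 t/h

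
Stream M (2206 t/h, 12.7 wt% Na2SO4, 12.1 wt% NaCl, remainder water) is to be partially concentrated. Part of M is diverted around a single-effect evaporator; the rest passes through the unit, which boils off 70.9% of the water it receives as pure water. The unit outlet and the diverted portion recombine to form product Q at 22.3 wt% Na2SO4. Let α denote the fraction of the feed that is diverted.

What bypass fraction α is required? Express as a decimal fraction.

0.193

All 2206×0.127 = 280.16 t/h of Na2SO4 reaches Q, so Q = 280.16/0.223 = 1256.3 t/h and vapour = 949.67 t/h.
The evaporator receives (1−α)·2206 of feed at 0.752 water and removes 0.709 of that water:
0.709×0.752×(1−α)×2206 = 949.67
(1−α) = 949.67/1176.2 = 0.8074;  α = 0.1926.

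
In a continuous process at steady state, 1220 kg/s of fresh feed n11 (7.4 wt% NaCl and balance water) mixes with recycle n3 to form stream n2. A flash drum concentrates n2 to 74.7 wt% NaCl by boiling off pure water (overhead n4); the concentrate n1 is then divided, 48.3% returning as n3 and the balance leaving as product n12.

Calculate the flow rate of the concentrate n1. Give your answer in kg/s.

Overall NaCl balance (none leaves overhead): NaCl in fresh feed = NaCl in product, i.e. 1220×0.074 = (1−0.483)·n1·0.747.
n1 = 90.28/(0.747×0.517) = 233.77 kg/s.

233.8 kg/s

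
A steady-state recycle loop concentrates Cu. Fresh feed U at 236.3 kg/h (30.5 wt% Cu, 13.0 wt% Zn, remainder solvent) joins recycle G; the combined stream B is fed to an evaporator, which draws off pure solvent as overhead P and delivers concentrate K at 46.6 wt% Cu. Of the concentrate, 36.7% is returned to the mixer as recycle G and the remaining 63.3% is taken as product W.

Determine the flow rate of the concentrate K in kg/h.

Overall Cu balance (none leaves overhead): Cu in fresh feed = Cu in product, i.e. 236.3×0.305 = (1−0.367)·K·0.466.
K = 72.072/(0.466×0.633) = 244.33 kg/h.

244.3 kg/h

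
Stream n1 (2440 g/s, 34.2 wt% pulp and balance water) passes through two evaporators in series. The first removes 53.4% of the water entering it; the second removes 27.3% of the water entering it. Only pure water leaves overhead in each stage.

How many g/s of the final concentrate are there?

water in feed = 2440×0.658 = 1605.5 g/s.
After stage 1: water left = (1−0.534)×1605.5 = 748.17; stream total = 1582.7 g/s.
After stage 2: water left = (1−0.273)×748.17 = 543.92; final concentrate = 1378.4 g/s.

1378 g/s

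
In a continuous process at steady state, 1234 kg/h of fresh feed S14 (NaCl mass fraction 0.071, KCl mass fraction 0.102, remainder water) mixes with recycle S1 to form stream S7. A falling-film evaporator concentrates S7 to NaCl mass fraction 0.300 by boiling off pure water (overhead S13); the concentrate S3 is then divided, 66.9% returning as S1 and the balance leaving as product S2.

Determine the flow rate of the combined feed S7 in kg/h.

1824 kg/h

Overall NaCl balance (none leaves overhead): NaCl in fresh feed = NaCl in product, i.e. 1234×0.071 = (1−0.669)·S3·0.300.
S3 = 87.614/(0.300×0.331) = 882.32 kg/h.
Recycle S1 = 0.669×882.32 = 590.27 kg/h.
Combined feed S7 = 1234 + 590.27 = 1824.3 kg/h.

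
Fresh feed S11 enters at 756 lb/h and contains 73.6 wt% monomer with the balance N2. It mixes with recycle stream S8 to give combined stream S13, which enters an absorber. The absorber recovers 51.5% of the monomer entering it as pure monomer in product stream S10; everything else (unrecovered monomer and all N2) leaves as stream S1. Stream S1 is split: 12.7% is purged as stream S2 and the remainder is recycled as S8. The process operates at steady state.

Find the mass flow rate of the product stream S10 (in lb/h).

monomer in S13: m_A = 756×0.736 + (1−0.127)·(1−0.515)·m_A, so m_A = 556.42/0.5766 = 965 lb/h.
Product S10 = 0.515×965 = 496.98 lb/h.

497 lb/h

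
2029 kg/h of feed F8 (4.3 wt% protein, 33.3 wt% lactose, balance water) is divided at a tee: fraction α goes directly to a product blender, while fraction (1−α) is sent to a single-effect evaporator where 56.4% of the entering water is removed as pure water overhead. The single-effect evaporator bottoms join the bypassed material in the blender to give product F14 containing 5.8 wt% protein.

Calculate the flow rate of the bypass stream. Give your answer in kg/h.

538 kg/h

All 2029×0.043 = 87.247 kg/h of protein reaches F14, so F14 = 87.247/0.058 = 1504.3 kg/h and vapour = 524.74 kg/h.
The evaporator receives (1−α)·2029 of feed at 0.624 water and removes 0.564 of that water:
0.564×0.624×(1−α)×2029 = 524.74
(1−α) = 524.74/714.08 = 0.7349;  α = 0.2651.
Bypass flow = 0.2651×2029 = 537.99 kg/h.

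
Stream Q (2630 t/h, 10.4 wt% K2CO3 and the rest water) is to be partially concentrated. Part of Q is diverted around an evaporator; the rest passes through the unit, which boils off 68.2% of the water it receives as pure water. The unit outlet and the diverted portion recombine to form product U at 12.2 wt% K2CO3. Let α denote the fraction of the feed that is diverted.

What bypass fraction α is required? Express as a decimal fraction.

0.759

All 2630×0.104 = 273.52 t/h of K2CO3 reaches U, so U = 273.52/0.122 = 2242 t/h and vapour = 388.03 t/h.
The evaporator receives (1−α)·2630 of feed at 0.896 water and removes 0.682 of that water:
0.682×0.896×(1−α)×2630 = 388.03
(1−α) = 388.03/1607.1 = 0.2414;  α = 0.7586.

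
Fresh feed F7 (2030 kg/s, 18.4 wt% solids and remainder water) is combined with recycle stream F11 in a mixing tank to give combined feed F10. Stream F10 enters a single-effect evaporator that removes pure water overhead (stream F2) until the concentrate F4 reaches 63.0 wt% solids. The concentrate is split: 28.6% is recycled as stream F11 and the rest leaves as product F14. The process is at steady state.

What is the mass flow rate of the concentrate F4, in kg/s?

830.4 kg/s

Overall solids balance (none leaves overhead): solids in fresh feed = solids in product, i.e. 2030×0.184 = (1−0.286)·F4·0.630.
F4 = 373.52/(0.630×0.714) = 830.38 kg/s.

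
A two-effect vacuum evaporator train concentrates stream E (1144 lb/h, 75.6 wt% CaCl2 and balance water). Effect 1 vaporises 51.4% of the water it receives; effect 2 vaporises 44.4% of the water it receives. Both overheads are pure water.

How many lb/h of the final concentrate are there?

940.3 lb/h

water in feed = 1144×0.244 = 279.14 lb/h.
After stage 1: water left = (1−0.514)×279.14 = 135.66; stream total = 1000.5 lb/h.
After stage 2: water left = (1−0.444)×135.66 = 75.427; final concentrate = 940.29 lb/h.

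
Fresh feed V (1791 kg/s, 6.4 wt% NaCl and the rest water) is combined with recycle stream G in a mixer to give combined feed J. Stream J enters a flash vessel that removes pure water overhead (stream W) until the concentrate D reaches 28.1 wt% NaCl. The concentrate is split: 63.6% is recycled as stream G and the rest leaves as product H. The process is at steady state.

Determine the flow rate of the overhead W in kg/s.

Overall NaCl balance (none leaves overhead): NaCl in fresh feed = NaCl in product, i.e. 1791×0.064 = (1−0.636)·D·0.281.
D = 114.62/(0.281×0.364) = 1120.6 kg/s.
Recycle G = 0.636×1120.6 = 712.73 kg/s.
Combined feed J = 1791 + 712.73 = 2503.7 kg/s.
Overhead W = J − D = 2503.7 − 1120.6 = 1383.1 kg/s.

1383 kg/s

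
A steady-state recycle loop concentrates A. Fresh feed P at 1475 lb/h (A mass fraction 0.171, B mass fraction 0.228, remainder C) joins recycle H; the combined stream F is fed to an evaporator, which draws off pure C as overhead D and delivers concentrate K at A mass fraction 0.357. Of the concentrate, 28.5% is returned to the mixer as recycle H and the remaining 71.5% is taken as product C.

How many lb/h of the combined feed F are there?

Overall A balance (none leaves overhead): A in fresh feed = A in product, i.e. 1475×0.171 = (1−0.285)·K·0.357.
K = 252.23/(0.357×0.715) = 988.13 lb/h.
Recycle H = 0.285×988.13 = 281.62 lb/h.
Combined feed F = 1475 + 281.62 = 1756.6 lb/h.

1757 lb/h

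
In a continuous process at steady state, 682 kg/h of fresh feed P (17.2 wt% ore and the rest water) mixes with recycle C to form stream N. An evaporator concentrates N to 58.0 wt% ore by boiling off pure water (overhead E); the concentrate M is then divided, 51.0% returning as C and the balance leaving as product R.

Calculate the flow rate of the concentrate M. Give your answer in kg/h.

412.8 kg/h

Overall ore balance (none leaves overhead): ore in fresh feed = ore in product, i.e. 682×0.172 = (1−0.510)·M·0.580.
M = 117.3/(0.580×0.490) = 412.75 kg/h.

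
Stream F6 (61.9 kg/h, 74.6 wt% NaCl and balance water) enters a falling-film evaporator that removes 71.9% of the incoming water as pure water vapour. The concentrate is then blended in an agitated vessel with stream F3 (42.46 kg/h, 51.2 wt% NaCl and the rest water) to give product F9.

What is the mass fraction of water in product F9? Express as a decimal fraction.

Vapour removed = 0.719×0.254×61.9 = 11.305 kg/h; concentrate = 50.595 kg/h.
water reaching the mixer = 4.4181 (from concentrate) + 42.46×0.488 = 25.139 kg/h.
Product flow = 50.595 + 42.46 = 93.055 kg/h; water fraction = 0.2701.

0.2701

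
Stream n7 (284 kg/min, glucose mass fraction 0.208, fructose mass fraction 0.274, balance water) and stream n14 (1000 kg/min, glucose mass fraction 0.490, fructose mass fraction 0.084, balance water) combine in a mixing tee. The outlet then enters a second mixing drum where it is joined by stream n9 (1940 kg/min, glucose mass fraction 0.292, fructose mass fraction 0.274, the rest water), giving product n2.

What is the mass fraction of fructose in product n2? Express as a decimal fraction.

Overall, product flow = 3224 kg/min.
fructose in = 284×0.274 + 1000×0.084 + 1940×0.274 = 693.38 kg/min.
fructose fraction in n2 = 0.215.

0.215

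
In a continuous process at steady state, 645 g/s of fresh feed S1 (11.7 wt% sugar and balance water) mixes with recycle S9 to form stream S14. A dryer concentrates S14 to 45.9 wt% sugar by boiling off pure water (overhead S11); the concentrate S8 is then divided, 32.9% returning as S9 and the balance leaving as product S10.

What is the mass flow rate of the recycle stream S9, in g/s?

80.61 g/s

Overall sugar balance (none leaves overhead): sugar in fresh feed = sugar in product, i.e. 645×0.117 = (1−0.329)·S8·0.459.
S8 = 75.465/(0.459×0.671) = 245.02 g/s.
Recycle S9 = 0.329×245.02 = 80.613 g/s.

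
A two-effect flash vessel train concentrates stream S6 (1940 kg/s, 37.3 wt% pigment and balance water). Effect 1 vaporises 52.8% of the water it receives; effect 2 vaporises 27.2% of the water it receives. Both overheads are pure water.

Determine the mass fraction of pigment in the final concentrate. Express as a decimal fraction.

water in feed = 1940×0.627 = 1216.4 kg/s.
After stage 1: water left = (1−0.528)×1216.4 = 574.13; stream total = 1297.8 kg/s.
After stage 2: water left = (1−0.272)×574.13 = 417.97; final concentrate = 1141.6 kg/s.
pigment fraction = 723.62/1141.6 = 0.6339.

0.6339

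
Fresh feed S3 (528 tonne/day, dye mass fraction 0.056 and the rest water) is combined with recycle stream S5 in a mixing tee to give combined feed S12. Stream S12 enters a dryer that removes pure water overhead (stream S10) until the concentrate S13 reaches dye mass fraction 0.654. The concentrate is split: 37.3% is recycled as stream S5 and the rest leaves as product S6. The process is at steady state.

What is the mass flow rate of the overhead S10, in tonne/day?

482.8 tonne/day

Overall dye balance (none leaves overhead): dye in fresh feed = dye in product, i.e. 528×0.056 = (1−0.373)·S13·0.654.
S13 = 29.568/(0.654×0.627) = 72.107 tonne/day.
Recycle S5 = 0.373×72.107 = 26.896 tonne/day.
Combined feed S12 = 528 + 26.896 = 554.9 tonne/day.
Overhead S10 = S12 − S13 = 554.9 − 72.107 = 482.79 tonne/day.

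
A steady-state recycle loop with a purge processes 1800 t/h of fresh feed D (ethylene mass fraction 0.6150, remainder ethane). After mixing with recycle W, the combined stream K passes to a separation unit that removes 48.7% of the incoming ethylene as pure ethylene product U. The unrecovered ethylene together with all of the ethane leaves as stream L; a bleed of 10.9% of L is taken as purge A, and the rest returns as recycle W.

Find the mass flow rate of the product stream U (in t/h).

ethylene in K: m_A = 1800×0.615 + (1−0.109)·(1−0.487)·m_A, so m_A = 1107/0.5429 = 2039 t/h.
Product U = 0.487×2039 = 992.99 t/h.

993 t/h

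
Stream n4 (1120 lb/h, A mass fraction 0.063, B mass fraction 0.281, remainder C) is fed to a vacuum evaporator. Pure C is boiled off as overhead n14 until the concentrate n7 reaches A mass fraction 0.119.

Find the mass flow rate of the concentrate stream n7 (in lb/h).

592.9 lb/h

A is conserved: 1120×0.063 = 70.56 lb/h all reports to the concentrate.
Concentrate = 70.56/(target fraction) = 592.94 lb/h.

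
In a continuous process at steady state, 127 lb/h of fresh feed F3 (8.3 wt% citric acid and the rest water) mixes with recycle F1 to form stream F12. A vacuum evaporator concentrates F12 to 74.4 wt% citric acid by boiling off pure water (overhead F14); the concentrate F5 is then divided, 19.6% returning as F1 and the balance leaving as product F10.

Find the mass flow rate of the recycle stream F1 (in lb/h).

Overall citric acid balance (none leaves overhead): citric acid in fresh feed = citric acid in product, i.e. 127×0.083 = (1−0.196)·F5·0.744.
F5 = 10.541/(0.744×0.804) = 17.622 lb/h.
Recycle F1 = 0.196×17.622 = 3.4539 lb/h.

3.454 lb/h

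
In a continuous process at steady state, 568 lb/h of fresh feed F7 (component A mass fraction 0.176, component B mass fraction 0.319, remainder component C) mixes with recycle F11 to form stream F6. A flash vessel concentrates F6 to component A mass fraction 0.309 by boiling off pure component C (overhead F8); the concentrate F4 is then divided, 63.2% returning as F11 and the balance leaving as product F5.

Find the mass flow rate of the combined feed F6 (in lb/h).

1124 lb/h

Overall component A balance (none leaves overhead): component A in fresh feed = component A in product, i.e. 568×0.176 = (1−0.632)·F4·0.309.
F4 = 99.968/(0.309×0.368) = 879.13 lb/h.
Recycle F11 = 0.632×879.13 = 555.61 lb/h.
Combined feed F6 = 568 + 555.61 = 1123.6 lb/h.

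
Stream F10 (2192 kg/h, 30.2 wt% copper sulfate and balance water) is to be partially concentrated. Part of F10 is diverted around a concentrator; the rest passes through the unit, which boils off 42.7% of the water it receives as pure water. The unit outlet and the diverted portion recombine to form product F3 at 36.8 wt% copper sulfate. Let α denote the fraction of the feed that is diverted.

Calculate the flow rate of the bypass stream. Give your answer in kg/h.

873 kg/h

All 2192×0.302 = 661.98 kg/h of copper sulfate reaches F3, so F3 = 661.98/0.368 = 1798.9 kg/h and vapour = 393.13 kg/h.
The evaporator receives (1−α)·2192 of feed at 0.698 water and removes 0.427 of that water:
0.427×0.698×(1−α)×2192 = 393.13
(1−α) = 393.13/653.32 = 0.6017;  α = 0.3983.
Bypass flow = 0.3983×2192 = 872.97 kg/h.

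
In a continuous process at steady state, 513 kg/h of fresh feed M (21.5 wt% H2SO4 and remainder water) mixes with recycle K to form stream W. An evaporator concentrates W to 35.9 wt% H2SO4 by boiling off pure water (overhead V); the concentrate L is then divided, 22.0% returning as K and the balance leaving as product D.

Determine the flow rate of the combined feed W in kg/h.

599.7 kg/h

Overall H2SO4 balance (none leaves overhead): H2SO4 in fresh feed = H2SO4 in product, i.e. 513×0.215 = (1−0.220)·L·0.359.
L = 110.3/(0.359×0.780) = 393.88 kg/h.
Recycle K = 0.220×393.88 = 86.654 kg/h.
Combined feed W = 513 + 86.654 = 599.65 kg/h.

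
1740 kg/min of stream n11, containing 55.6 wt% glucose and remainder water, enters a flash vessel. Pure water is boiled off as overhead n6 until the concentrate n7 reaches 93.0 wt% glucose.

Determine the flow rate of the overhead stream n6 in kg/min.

699.7 kg/min

glucose is conserved: 1740×0.556 = 967.44 kg/min all reports to the concentrate.
Concentrate = 967.44/(target fraction) = 1040.3 kg/min.
Overhead = 1740 − 1040.3 = 699.74 kg/min.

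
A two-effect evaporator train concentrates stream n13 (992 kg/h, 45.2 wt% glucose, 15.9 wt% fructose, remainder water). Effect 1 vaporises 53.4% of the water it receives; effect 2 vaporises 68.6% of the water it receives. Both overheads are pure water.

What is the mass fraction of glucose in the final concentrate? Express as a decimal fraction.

water in feed = 992×0.389 = 385.89 kg/h.
After stage 1: water left = (1−0.534)×385.89 = 179.82; stream total = 785.94 kg/h.
After stage 2: water left = (1−0.686)×179.82 = 56.465; final concentrate = 662.58 kg/h.
glucose fraction = 448.38/662.58 = 0.6767.

0.6767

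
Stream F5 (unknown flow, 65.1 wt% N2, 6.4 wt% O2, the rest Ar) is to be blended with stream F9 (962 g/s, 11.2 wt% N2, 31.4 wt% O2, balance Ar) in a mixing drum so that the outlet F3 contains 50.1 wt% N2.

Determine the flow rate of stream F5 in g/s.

2495 g/s

Let F5 be the unknown flow. Total out = 962 + F5.
N2 balance: 107.74 + 0.651·F5 = 0.501·(962 + F5)
(0.651 − 0.501)·F5 = 0.501×962 − 107.74 = 374.22
F5 = 374.22 / 0.150 = 2494.8 g/s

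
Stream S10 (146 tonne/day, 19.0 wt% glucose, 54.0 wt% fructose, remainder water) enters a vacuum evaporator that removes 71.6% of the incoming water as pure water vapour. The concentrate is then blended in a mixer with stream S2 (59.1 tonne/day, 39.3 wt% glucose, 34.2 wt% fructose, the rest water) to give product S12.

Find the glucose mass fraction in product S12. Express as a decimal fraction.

0.288

Vapour removed = 0.716×0.270×146 = 28.225 tonne/day; concentrate = 117.78 tonne/day.
glucose reaching the mixer = 27.74 (from concentrate) + 59.1×0.393 = 50.966 tonne/day.
Product flow = 117.78 + 59.1 = 176.88 tonne/day; glucose fraction = 0.288.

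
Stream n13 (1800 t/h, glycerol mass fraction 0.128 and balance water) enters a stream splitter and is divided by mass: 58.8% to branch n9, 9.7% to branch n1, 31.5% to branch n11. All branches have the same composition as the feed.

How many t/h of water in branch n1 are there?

152.3 t/h

Branch n1 total = 0.097×1800 = 174.6 t/h.
water in n1 = 0.872×174.6 = 152.25 t/h.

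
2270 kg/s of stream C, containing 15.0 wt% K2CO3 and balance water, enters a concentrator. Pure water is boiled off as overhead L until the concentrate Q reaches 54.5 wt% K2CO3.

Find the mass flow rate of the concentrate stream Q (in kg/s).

K2CO3 is conserved: 2270×0.150 = 340.5 kg/s all reports to the concentrate.
Concentrate = 340.5/(target fraction) = 624.77 kg/s.

624.8 kg/s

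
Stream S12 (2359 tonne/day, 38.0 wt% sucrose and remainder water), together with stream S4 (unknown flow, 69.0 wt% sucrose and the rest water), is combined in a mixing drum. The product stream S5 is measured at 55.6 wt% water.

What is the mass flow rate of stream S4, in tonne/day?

Let S4 be the unknown flow. Total out = 2359 + S4.
water balance: 1462.6 + 0.310·S4 = 0.556·(2359 + S4)
(0.310 − 0.556)·S4 = 0.556×2359 − 1462.6 = -150.98
S4 = -150.98 / -0.246 = 613.72 tonne/day

613.7 tonne/day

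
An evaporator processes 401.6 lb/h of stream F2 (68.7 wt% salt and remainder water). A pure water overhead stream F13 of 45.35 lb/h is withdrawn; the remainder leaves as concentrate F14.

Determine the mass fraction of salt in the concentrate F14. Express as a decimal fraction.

0.7745

salt is not removed: 401.6×0.687 = 275.9 lb/h of salt enters F14.
Concentrate = 401.6 − 45.35 = 356.25 lb/h.
Mass fraction = 275.9/356.25 = 0.7745.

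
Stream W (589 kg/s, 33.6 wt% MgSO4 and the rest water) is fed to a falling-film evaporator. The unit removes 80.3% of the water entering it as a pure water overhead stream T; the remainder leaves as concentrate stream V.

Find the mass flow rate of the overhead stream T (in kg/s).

314.1 kg/s

water entering = 589×0.664 = 391.1 kg/s; overhead removed = 0.803×391.1 = 314.05 kg/s.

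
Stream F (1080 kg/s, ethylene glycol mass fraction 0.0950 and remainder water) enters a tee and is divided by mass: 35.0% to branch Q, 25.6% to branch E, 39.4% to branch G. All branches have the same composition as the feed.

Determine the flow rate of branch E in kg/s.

Branch E flow = 0.256×1080 = 276.48 kg/s.

276.5 kg/s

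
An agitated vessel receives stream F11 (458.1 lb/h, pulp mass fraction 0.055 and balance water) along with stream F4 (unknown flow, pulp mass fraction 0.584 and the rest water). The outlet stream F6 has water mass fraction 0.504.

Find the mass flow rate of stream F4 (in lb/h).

Let F4 be the unknown flow. Total out = 458.1 + F4.
water balance: 432.9 + 0.416·F4 = 0.504·(458.1 + F4)
(0.416 − 0.504)·F4 = 0.504×458.1 − 432.9 = -202.02
F4 = -202.02 / -0.088 = 2295.7 lb/h

2296 lb/h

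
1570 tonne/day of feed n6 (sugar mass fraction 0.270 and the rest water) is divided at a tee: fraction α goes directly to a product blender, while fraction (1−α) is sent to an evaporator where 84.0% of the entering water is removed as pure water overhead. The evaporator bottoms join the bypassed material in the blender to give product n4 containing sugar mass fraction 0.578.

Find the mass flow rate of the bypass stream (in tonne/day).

All 1570×0.270 = 423.9 tonne/day of sugar reaches n4, so n4 = 423.9/0.578 = 733.39 tonne/day and vapour = 836.61 tonne/day.
The evaporator receives (1−α)·1570 of feed at 0.730 water and removes 0.840 of that water:
0.840×0.730×(1−α)×1570 = 836.61
(1−α) = 836.61/962.72 = 0.8690;  α = 0.1310.
Bypass flow = 0.1310×1570 = 205.67 tonne/day.

205.7 tonne/day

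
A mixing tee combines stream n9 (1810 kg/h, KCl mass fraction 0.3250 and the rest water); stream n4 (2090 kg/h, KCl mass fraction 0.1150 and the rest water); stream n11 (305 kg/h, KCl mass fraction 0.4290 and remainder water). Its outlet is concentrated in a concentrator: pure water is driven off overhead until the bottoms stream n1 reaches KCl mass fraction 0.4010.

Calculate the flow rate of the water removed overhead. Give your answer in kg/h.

1812 kg/h

KCl entering = 1810×0.325 + 2090×0.115 + 305×0.429 = 959.45 kg/h.
All KCl reports to n1, so n1 = 959.45/0.401 = 2392.6 kg/h.
Total feed = 4205 kg/h; overhead = 4205 − 2392.6 = 1812.4 kg/h.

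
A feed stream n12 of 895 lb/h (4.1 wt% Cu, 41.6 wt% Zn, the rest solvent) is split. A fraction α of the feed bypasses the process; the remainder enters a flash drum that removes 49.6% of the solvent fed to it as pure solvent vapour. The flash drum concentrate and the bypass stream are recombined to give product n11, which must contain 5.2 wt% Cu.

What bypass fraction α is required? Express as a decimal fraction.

All 895×0.041 = 36.695 lb/h of Cu reaches n11, so n11 = 36.695/0.052 = 705.67 lb/h and vapour = 189.33 lb/h.
The evaporator receives (1−α)·895 of feed at 0.543 solvent and removes 0.496 of that solvent:
0.496×0.543×(1−α)×895 = 189.33
(1−α) = 189.33/241.05 = 0.7854;  α = 0.2146.

0.215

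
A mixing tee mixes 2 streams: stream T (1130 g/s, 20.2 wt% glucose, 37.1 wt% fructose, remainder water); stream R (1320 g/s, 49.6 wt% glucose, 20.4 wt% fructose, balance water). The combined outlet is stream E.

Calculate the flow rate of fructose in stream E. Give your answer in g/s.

688.5 g/s

fructose out = fructose in = 1130×0.371 + 1320×0.204 = 688.51 g/s.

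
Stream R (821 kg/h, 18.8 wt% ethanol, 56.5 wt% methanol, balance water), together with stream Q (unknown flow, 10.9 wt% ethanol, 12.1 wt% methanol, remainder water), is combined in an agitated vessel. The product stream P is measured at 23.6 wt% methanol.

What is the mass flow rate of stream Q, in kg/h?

Let Q be the unknown flow. Total out = 821 + Q.
methanol balance: 463.86 + 0.121·Q = 0.236·(821 + Q)
(0.121 − 0.236)·Q = 0.236×821 − 463.86 = -270.11
Q = -270.11 / -0.115 = 2348.8 kg/h

2349 kg/h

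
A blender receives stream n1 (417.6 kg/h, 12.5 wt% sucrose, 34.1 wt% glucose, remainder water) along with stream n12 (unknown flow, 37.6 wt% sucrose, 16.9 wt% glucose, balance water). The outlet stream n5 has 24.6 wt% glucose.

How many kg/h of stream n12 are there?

Let n12 be the unknown flow. Total out = 417.6 + n12.
glucose balance: 142.4 + 0.169·n12 = 0.246·(417.6 + n12)
(0.169 − 0.246)·n12 = 0.246×417.6 − 142.4 = -39.672
n12 = -39.672 / -0.077 = 515.22 kg/h

515.2 kg/h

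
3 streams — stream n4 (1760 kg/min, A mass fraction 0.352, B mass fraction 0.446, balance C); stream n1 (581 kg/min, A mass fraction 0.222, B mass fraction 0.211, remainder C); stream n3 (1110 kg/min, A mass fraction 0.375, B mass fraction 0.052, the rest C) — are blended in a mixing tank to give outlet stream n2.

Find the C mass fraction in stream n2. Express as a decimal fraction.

0.383

Total flow out = 1760 + 581 + 1110 = 3451 kg/min.
C in = 1760×0.202 + 581×0.567 + 1110×0.573 = 1321 kg/min.
C mass fraction in n2 = 1321/3451 = 0.383.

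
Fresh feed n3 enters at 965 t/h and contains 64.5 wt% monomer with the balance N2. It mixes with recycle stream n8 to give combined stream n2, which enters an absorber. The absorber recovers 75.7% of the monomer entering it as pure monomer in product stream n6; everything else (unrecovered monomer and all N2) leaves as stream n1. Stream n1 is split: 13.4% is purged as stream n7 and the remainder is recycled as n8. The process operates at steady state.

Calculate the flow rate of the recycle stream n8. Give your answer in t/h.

2380 t/h

N2 enters only via n3 and leaves only via the purge: 965×0.355 = 0.134×(N2 in n1), and the absorber passes all N2, so N2 in n2 = N2 in n1 = 2556.5 t/h.
monomer in n2: m_A = 965×0.645 + (1−0.134)·(1−0.757)·m_A, so m_A = 622.43/0.7896 = 788.32 t/h.
n1 = (1−0.757)×788.32 + 2556.5 = 2748.1 t/h.
Recycle n8 = (1−0.134)×2748.1 = 2379.8 t/h.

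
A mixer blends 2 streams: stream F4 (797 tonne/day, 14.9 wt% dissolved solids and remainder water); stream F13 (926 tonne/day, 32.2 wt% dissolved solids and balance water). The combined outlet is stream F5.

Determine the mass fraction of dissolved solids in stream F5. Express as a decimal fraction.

Total flow out = 797 + 926 = 1723 tonne/day.
dissolved solids in = 797×0.149 + 926×0.322 = 416.93 tonne/day.
dissolved solids mass fraction in F5 = 416.93/1723 = 0.242.

0.242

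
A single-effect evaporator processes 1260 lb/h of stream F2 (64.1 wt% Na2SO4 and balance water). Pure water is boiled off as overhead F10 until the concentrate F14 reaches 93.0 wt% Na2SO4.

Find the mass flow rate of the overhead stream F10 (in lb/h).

Na2SO4 is conserved: 1260×0.641 = 807.66 lb/h all reports to the concentrate.
Concentrate = 807.66/(target fraction) = 868.45 lb/h.
Overhead = 1260 − 868.45 = 391.55 lb/h.

391.5 lb/h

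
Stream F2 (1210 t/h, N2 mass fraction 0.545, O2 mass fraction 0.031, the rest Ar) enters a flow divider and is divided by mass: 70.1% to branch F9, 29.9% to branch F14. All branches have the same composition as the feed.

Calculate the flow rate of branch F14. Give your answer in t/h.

361.8 t/h

Branch F14 flow = 0.299×1210 = 361.79 t/h.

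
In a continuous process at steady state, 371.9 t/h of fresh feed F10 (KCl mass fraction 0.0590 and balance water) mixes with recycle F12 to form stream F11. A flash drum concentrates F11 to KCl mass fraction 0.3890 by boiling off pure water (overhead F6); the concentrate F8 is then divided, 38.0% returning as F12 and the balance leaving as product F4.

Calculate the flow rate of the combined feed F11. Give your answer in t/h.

406.5 t/h

Overall KCl balance (none leaves overhead): KCl in fresh feed = KCl in product, i.e. 371.9×0.059 = (1−0.380)·F8·0.389.
F8 = 21.942/(0.389×0.620) = 90.978 t/h.
Recycle F12 = 0.380×90.978 = 34.572 t/h.
Combined feed F11 = 371.9 + 34.572 = 406.47 t/h.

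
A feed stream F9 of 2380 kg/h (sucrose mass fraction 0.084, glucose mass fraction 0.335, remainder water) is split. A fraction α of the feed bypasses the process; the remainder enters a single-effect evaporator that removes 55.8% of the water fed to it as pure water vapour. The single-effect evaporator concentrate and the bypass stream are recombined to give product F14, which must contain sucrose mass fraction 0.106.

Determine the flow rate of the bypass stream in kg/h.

856.4 kg/h

All 2380×0.084 = 199.92 kg/h of sucrose reaches F14, so F14 = 199.92/0.106 = 1886 kg/h and vapour = 493.96 kg/h.
The evaporator receives (1−α)·2380 of feed at 0.581 water and removes 0.558 of that water:
0.558×0.581×(1−α)×2380 = 493.96
(1−α) = 493.96/771.59 = 0.6402;  α = 0.3598.
Bypass flow = 0.3598×2380 = 856.36 kg/h.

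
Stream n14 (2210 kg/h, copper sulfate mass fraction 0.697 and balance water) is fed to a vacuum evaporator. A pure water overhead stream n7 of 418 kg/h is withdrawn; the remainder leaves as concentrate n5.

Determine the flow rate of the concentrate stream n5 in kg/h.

1792 kg/h

Concentrate = 2210 − 418 = 1792 kg/h.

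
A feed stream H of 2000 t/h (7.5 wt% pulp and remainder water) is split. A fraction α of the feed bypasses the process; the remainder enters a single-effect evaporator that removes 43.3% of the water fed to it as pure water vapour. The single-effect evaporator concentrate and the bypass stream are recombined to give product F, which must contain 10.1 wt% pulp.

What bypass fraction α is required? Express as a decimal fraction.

All 2000×0.075 = 150 t/h of pulp reaches F, so F = 150/0.101 = 1485.1 t/h and vapour = 514.85 t/h.
The evaporator receives (1−α)·2000 of feed at 0.925 water and removes 0.433 of that water:
0.433×0.925×(1−α)×2000 = 514.85
(1−α) = 514.85/801.05 = 0.6427;  α = 0.3573.

0.357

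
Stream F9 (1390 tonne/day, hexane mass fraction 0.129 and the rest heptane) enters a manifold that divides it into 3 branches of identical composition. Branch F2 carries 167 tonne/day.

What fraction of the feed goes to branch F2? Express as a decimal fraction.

Fraction to F2 = 167/1390 = 0.1201.

0.120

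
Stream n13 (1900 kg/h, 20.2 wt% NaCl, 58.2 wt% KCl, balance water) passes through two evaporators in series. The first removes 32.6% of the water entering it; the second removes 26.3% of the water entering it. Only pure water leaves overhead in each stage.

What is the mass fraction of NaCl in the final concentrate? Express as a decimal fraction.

water in feed = 1900×0.216 = 410.4 kg/h.
After stage 1: water left = (1−0.326)×410.4 = 276.61; stream total = 1766.2 kg/h.
After stage 2: water left = (1−0.263)×276.61 = 203.86; final concentrate = 1693.5 kg/h.
NaCl fraction = 383.8/1693.5 = 0.2266.

0.2266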